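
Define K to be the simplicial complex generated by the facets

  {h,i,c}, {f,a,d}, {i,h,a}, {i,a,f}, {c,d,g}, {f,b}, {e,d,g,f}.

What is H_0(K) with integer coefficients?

We work with the vertex ordering a < b < c < d < e < f < g < h < i. The simplices of K, each written with vertices in increasing order, are:

  0-simplices (9): a, b, c, d, e, f, g, h, i
  1-simplices (17): ad, af, ah, ai, bf, cd, cg, ch, ci, de, df, dg, ef, eg, fg, fi, hi
  2-simplices (9): adf, afi, ahi, cdg, chi, def, deg, dfg, efg
  3-simplices (1): defg

so the chain groups are C_0 ≅ Z^9, C_1 ≅ Z^17, C_2 ≅ Z^9, C_3 ≅ Z^1.

∂_1: C_1 → C_0 is given by ∂[p,q] = [q] − [p].
As a 9×17 matrix over Z this has rank 8, with invariant factors (1,1,1,1,1,1,1,1).

∂_2: C_2 → C_1 maps a triangle to the signed sum of its edges. For instance
  ∂deg = eg − dg + de,
  ∂chi = hi − ci + ch.
This gives a 17×9 integer matrix of rank 8; reducing to Smith normal form yields diagonal entries (1,1,1,1,1,1,1,1).

Boundary ∂_3: C_3 → C_2 sends each 3-simplex σ to the alternating sum Σ_i (−1)^i (σ with its i-th vertex removed). For instance
  ∂defg = efg − dfg + deg − def.
As a 9×1 matrix over Z this has rank 1, with invariant factors (1).

Computing H_k = (kernel of ∂_k) / (image of ∂_{k+1}):

  H_0: rank C_0 − rank ∂_1 = 9 − 8 = 1, and the invariant factors of ∂_1 are all 1, so H_0 = Z.

H_0 ≅ Z.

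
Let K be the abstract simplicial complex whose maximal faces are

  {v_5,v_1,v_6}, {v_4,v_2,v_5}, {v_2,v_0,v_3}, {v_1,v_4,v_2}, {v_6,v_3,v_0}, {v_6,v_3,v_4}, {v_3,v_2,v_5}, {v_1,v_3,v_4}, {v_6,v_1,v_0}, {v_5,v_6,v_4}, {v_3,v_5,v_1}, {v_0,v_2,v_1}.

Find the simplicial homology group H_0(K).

Order the vertices as v_0 < v_1 < v_2 < v_3 < v_4 < v_5 < v_6. Listing each simplex with vertices in this order, K has dimension 2 with simplices:

  0-simplices (7): [v_0], [v_1], [v_2], [v_3], [v_4], [v_5], [v_6]
  1-simplices (18): (18 of them)
  2-simplices (12): (12 of them)

Hence C_0 ≅ Z^7, C_1 ≅ Z^18, C_2 ≅ Z^12.

∂_1: C_1 → C_0 maps an edge to its endpoints' difference, ∂[p,q] = q − p.
As a 7×18 matrix over Z this has rank 6, with invariant factors (1,1,1,1,1,1).

The boundary map ∂_2: C_2 → C_1 acts by ∂[p,q,r] = [q,r] − [p,r] + [p,q]. For instance
  ∂[v_1,v_2,v_4] = [v_2,v_4] − [v_1,v_4] + [v_1,v_2],
  ∂[v_0,v_1,v_2] = [v_1,v_2] − [v_0,v_2] + [v_0,v_1].
This gives a 18×12 integer matrix of rank 12; reducing to Smith normal form yields diagonal entries (1,1,1,1,1,1,1,1,1,1,1,2).

Now H_k = ker ∂_k / im ∂_{k+1}, so:

  H_0: rank C_0 − rank ∂_1 = 7 − 6 = 1, and the invariant factors of ∂_1 are all 1, so H_0 ≅ Z.

(K is a triangulation of the real projective plane RP^2.)

H_0 ≅ Z.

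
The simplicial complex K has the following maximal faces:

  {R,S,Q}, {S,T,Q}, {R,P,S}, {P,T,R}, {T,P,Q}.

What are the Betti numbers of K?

We work with the vertex ordering P < Q < R < S < T. The simplices of K, each written with vertices in increasing order, are:

  0-simplices (5): P, Q, R, S, T
  1-simplices (10): PQ, PR, PS, PT, QR, QS, QT, RS, RT, ST
  2-simplices (5): PQT, PRS, PRT, QRS, QST

Hence C_0 ≅ Z^5, C_1 ≅ Z^10, C_2 ≅ Z^5.

The boundary map ∂_1: C_1 → C_0 sends each edge [p,q] (with p < q) to q − p. For instance
  ∂RS = S − R.
As a 5×10 matrix over Z this has rank 4, with invariant factors (1,1,1,1).

The boundary map ∂_2: C_2 → C_1 maps a triangle to the signed sum of its edges. For instance
  ∂PRS = RS − PS + PR,
  ∂PRT = RT − PT + PR.
This gives a 10×5 integer matrix of rank 5; reducing to Smith normal form yields diagonal entries (1,1,1,1,1).

Computing H_k = (kernel of ∂_k) / (image of ∂_{k+1}):

  H_0: rank C_0 − rank ∂_1 = 5 − 4 = 1, and the invariant factors of ∂_1 are all 1, so H_0 ≅ Z.
  H_1: rank ker ∂_1 − rank ∂_2 = (10 − 4) − 5 = 1, and the invariant factors of ∂_2 are all 1, so H_1 ≅ Z.
  H_2: rank ker ∂_2 − rank ∂_3 = (5 − 5) − 0 = 0, and there is no ∂_3, so H_2 ≅ 0.

(K is a triangulation of the Möbius band.)

Hence the Betti numbers are b_0 = 1, b_1 = 1, b_2 = 0.

b_0 = 1, b_1 = 1, b_2 = 0.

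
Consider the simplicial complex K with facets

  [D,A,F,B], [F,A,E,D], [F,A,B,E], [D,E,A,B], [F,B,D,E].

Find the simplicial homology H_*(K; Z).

K has 5 vertices, 10 edges, 10 triangles, 5 3-simplices.
rank ∂_0 = 0, rank ∂_1 = 4 ⇒ b_0 = 5 − 0 − 4 = 1; all invariant factors of ∂_1 are 1 so no torsion. So H_0 ≅ Z.
rank ∂_1 = 4, rank ∂_2 = 6 ⇒ b_1 = 10 − 4 − 6 = 0; all invariant factors of ∂_2 are 1 so no torsion. So H_1 ≅ 0.
rank ∂_2 = 6, rank ∂_3 = 4 ⇒ b_2 = 10 − 6 − 4 = 0; all invariant factors of ∂_3 are 1 so no torsion. So H_2 ≅ 0.
rank ∂_3 = 4, rank ∂_4 = 0 ⇒ b_3 = 5 − 4 − 0 = 1. So H_3 ≅ Z.

H_0 = Z,  H_1 = 0,  H_2 = 0,  H_3 = Z.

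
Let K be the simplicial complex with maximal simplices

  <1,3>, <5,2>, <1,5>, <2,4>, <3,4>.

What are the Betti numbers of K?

Order the vertices as 1 < 2 < 3 < 4 < 5. Listing each simplex with vertices in this order, K has dimension 1 with simplices:

  0-simplices (5): [1], [2], [3], [4], [5]
  1-simplices (5): [1,3], [1,5], [2,4], [2,5], [3,4]

so the chain groups are C_0 ≅ Z^5, C_1 ≅ Z^5.

∂_1: C_1 → C_0 sends each edge [p,q] (with p < q) to q − p. For instance
  ∂[1,3] = [3] − [1].
As a 5×5 matrix over Z this has rank 4, with invariant factors (1,1,1,1).

Now H_k = ker ∂_k / im ∂_{k+1}, so:

  H_0: rank C_0 − rank ∂_1 = 5 − 4 = 1, and the invariant factors of ∂_1 are all 1, so H_0 ≅ Z.
  H_1: rank ker ∂_1 − rank ∂_2 = (5 − 4) − 0 = 1, and there is no ∂_2, so H_1 ≅ Z.

(K is a triangulation of the circle S^1.)

Hence the Betti numbers are b_0 = 1, b_1 = 1.

b_0 = 1, b_1 = 1.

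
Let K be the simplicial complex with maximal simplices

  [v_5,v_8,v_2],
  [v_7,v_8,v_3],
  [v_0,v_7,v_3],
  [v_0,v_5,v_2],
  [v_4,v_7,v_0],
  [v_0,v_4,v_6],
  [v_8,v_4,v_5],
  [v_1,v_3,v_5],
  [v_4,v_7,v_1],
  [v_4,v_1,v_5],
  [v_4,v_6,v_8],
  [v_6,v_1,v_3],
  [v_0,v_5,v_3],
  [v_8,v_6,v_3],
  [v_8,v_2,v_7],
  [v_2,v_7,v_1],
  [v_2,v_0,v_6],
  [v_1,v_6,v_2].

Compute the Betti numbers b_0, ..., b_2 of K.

Take the total order v_0 < v_1 < v_2 < v_3 < v_4 < v_5 < v_6 < v_7 < v_8 on the vertex set. Then K (dimension 2) consists of the simplices:

  0-simplices (9): [v_0], [v_1], [v_2], [v_3], [v_4], [v_5], [v_6], [v_7], [v_8]
  1-simplices (27): (27 of them)
  2-simplices (18): (18 of them)

giving chain groups C_0 ≅ Z^9, C_1 ≅ Z^27, C_2 ≅ Z^18.

The boundary map ∂_1: C_1 → C_0 is given by ∂[p,q] = [q] − [p]. For instance
  ∂[v_2,v_7] = [v_7] − [v_2].
The 9×27 boundary matrix has rank 8 and Smith normal form diag(1,1,1,1,1,1,1,1).

∂_2: C_2 → C_1 maps a triangle to the signed sum of its edges. For instance
  ∂[v_4,v_5,v_8] = [v_5,v_8] − [v_4,v_8] + [v_4,v_5],
  ∂[v_4,v_6,v_8] = [v_6,v_8] − [v_4,v_8] + [v_4,v_6].
As a 27×18 matrix over Z this has rank 17, with invariant factors (1,1,1,1,1,1,1,1,1,1,1,1,1,1,1,1,1).

From H_k ≅ ker(∂_k) / im(∂_{k+1}) we obtain:

  H_0: rank C_0 − rank ∂_1 = 9 − 8 = 1, and the invariant factors of ∂_1 are all 1, so H_0 = Z.
  H_1: rank ker ∂_1 − rank ∂_2 = (27 − 8) − 17 = 2, and the invariant factors of ∂_2 are all 1, so H_1 = Z^2.
  H_2: rank ker ∂_2 − rank ∂_3 = (18 − 17) − 0 = 1, and there is no ∂_3, so H_2 = Z.

Hence the Betti numbers are b_0 = 1, b_1 = 2, b_2 = 1.

b_0 = 1, b_1 = 2, b_2 = 1.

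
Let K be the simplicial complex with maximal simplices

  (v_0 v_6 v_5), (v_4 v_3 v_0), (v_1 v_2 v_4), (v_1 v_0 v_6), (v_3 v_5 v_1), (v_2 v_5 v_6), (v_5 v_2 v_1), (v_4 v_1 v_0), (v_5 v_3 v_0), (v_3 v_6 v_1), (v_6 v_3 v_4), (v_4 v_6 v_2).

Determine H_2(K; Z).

Fix the vertex order v_0 < v_1 < v_2 < v_3 < v_4 < v_5 < v_6 and write every simplex with vertices in increasing order. Then dim K = 2 and the simplices of K are:

  0-simplices (7): [v_0], [v_1], [v_2], [v_3], [v_4], [v_5], [v_6]
  1-simplices (18): (18 of them)
  2-simplices (12): (12 of them)

giving chain groups C_0 ≅ Z^7, C_1 ≅ Z^18, C_2 ≅ Z^12.

Boundary ∂_1: C_1 → C_0 maps an edge to its endpoints' difference, ∂[p,q] = q − p. For instance
  ∂[v_3,v_6] = [v_6] − [v_3].
The resulting 7×18 matrix has rank 6, and its Smith normal form has invariant factors (1,1,1,1,1,1).

The boundary map ∂_2: C_2 → C_1 maps a triangle to the signed sum of its edges. For instance
  ∂[v_0,v_1,v_6] = [v_1,v_6] − [v_0,v_6] + [v_0,v_1],
  ∂[v_0,v_5,v_6] = [v_5,v_6] − [v_0,v_6] + [v_0,v_5].
As a 18×12 matrix over Z this has rank 12, with invariant factors (1,1,1,1,1,1,1,1,1,1,1,2).

Reading off H_k = ker ∂_k / im ∂_{k+1}:

  H_2: rank ker ∂_2 − rank ∂_3 = (12 − 12) − 0 = 0, and there is no ∂_3, so H_2 ≅ 0.

H_2 ≅ 0.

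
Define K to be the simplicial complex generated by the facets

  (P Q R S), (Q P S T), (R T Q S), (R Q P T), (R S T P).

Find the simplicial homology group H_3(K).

H_3 ≅ Z.

K has 5 vertices, 10 edges, 10 triangles, 5 3-simplices.
rank ∂_3 = 4, rank ∂_4 = 0 ⇒ b_3 = 5 − 4 − 0 = 1. So H_3 ≅ Z.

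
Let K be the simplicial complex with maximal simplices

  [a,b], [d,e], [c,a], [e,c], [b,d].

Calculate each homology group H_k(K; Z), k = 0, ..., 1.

Order the vertices as a < b < c < d < e. Listing each simplex with vertices in this order, K has dimension 1 with simplices:

  0-simplices (5): a, b, c, d, e
  1-simplices (5): ab, ac, bd, ce, de

giving chain groups C_0 ≅ Z^5, C_1 ≅ Z^5.

∂_1: C_1 → C_0 maps an edge to its endpoints' difference, ∂[p,q] = q − p. For instance
  ∂de = e − d.
This gives a 5×5 integer matrix of rank 4; reducing to Smith normal form yields diagonal entries (1,1,1,1).

Computing H_k = (kernel of ∂_k) / (image of ∂_{k+1}):

  H_0: rank C_0 − rank ∂_1 = 5 − 4 = 1, and the invariant factors of ∂_1 are all 1, so H_0 ≅ Z.
  H_1: rank ker ∂_1 − rank ∂_2 = (5 − 4) − 0 = 1, and there is no ∂_2, so H_1 ≅ Z.

As a check, the Euler characteristic is 5 − 5 = 0, which agrees with 1 − 1 = 0.

H_0 ≅ Z,  H_1 ≅ Z.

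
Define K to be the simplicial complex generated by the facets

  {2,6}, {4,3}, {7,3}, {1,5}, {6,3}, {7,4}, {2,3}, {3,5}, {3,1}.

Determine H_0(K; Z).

K has 7 vertices, 9 edges.
rank ∂_0 = 0, rank ∂_1 = 6 ⇒ b_0 = 7 − 0 − 6 = 1; all invariant factors of ∂_1 are 1 so no torsion. So H_0 = Z.

H_0 = Z.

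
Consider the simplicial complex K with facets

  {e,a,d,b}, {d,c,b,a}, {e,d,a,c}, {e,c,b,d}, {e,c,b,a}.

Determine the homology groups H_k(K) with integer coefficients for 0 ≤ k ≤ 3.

H_0 ≅ Z,  H_1 = 0,  H_2 = 0,  H_3 ≅ Z.

Fix the vertex order a < b < c < d < e and write every simplex with vertices in increasing order. Then dim K = 3 and the simplices of K are:

  0-simplices (5): a, b, c, d, e
  1-simplices (10): ab, ac, ad, ae, bc, bd, be, cd, ce, de
  2-simplices (10): abc, abd, abe, acd, ace, ade, bcd, bce, bde, cde
  3-simplices (5): abcd, abce, abde, acde, bcde

Hence C_0 ≅ Z^5, C_1 ≅ Z^10, C_2 ≅ Z^10, C_3 ≅ Z^5.

The boundary map ∂_1: C_1 → C_0 maps an edge to its endpoints' difference, ∂[p,q] = q − p.
The resulting 5×10 matrix has rank 4, and its Smith normal form has invariant factors (1,1,1,1).

∂_2: C_2 → C_1 sends each 2-simplex [p,q,r] to [q,r] − [p,r] + [p,q]. For instance
  ∂abc = bc − ac + ab,
  ∂cde = de − ce + cd.
The 10×10 boundary matrix has rank 6 and Smith normal form diag(1,1,1,1,1,1).

∂_3: C_3 → C_2 sends each 3-simplex σ to the alternating sum Σ_i (−1)^i (σ with its i-th vertex removed). For instance
  ∂abcd = bcd − acd + abd − abc,
  ∂abde = bde − ade + abe − abd.
The resulting 10×5 matrix has rank 4, and its Smith normal form has invariant factors (1,1,1,1).

Reading off H_k = ker ∂_k / im ∂_{k+1}:

  H_0: rank C_0 − rank ∂_1 = 5 − 4 = 1, and the invariant factors of ∂_1 are all 1, so H_0 = Z.
  H_1: rank ker ∂_1 − rank ∂_2 = (10 − 4) − 6 = 0, and the invariant factors of ∂_2 are all 1, so H_1 = 0.
  H_2: rank ker ∂_2 − rank ∂_3 = (10 − 6) − 4 = 0, and the invariant factors of ∂_3 are all 1, so H_2 = 0.
  H_3: rank ker ∂_3 − rank ∂_4 = (5 − 4) − 0 = 1, and there is no ∂_4, so H_3 = Z.

(K is a triangulation of the 3-sphere S^3.)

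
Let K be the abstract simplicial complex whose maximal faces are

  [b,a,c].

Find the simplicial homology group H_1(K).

H_1 = 0.

Order the vertices as a < b < c. Listing each simplex with vertices in this order, K has dimension 2 with simplices:

  0-simplices (3): a, b, c
  1-simplices (3): ab, ac, bc
  2-simplices (1): abc

so the chain groups are C_0 ≅ Z^3, C_1 ≅ Z^3, C_2 ≅ Z^1.

∂_1: C_1 → C_0 sends each edge [p,q] (with p < q) to q − p. For instance
  ∂ab = b − a.
The resulting 3×3 matrix has rank 2, and its Smith normal form has invariant factors (1,1).

The boundary map ∂_2: C_2 → C_1 sends each 2-simplex [p,q,r] to [q,r] − [p,r] + [p,q]. For instance
  ∂abc = bc − ac + ab.
As a 3×1 matrix over Z this has rank 1, with invariant factors (1).

Now H_k = ker ∂_k / im ∂_{k+1}, so:

  H_1: rank ker ∂_1 − rank ∂_2 = (3 − 2) − 1 = 0, and the invariant factors of ∂_2 are all 1, so H_1 ≅ 0.

(K is a triangulation of the 2-simplex.)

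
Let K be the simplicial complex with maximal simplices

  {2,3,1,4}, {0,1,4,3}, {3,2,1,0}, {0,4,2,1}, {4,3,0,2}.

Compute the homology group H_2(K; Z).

H_2 ≅ 0.

Fix the vertex order 0 < 1 < 2 < 3 < 4 and write every simplex with vertices in increasing order. Then dim K = 3 and the simplices of K are:

  0-simplices (5): [0], [1], [2], [3], [4]
  1-simplices (10): [0,1], [0,2], [0,3], [0,4], [1,2], [1,3], [1,4], [2,3], [2,4], [3,4]
  2-simplices (10): [0,1,2], [0,1,3], [0,1,4], [0,2,3], [0,2,4], [0,3,4], [1,2,3], [1,2,4], [1,3,4], [2,3,4]
  3-simplices (5): [0,1,2,3], [0,1,2,4], [0,1,3,4], [0,2,3,4], [1,2,3,4]

giving chain groups C_0 ≅ Z^5, C_1 ≅ Z^10, C_2 ≅ Z^10, C_3 ≅ Z^5.

Boundary ∂_1: C_1 → C_0 sends each edge [p,q] (with p < q) to q − p. For instance
  ∂[2,4] = [4] − [2].
The 5×10 boundary matrix has rank 4 and Smith normal form diag(1,1,1,1).

∂_2: C_2 → C_1 sends each 2-simplex [p,q,r] to [q,r] − [p,r] + [p,q]. For instance
  ∂[2,3,4] = [3,4] − [2,4] + [2,3],
  ∂[0,1,2] = [1,2] − [0,2] + [0,1].
This gives a 10×10 integer matrix of rank 6; reducing to Smith normal form yields diagonal entries (1,1,1,1,1,1).

The boundary map ∂_3: C_3 → C_2 sends each 3-simplex σ to the alternating sum Σ_i (−1)^i (σ with its i-th vertex removed). For instance
  ∂[0,1,3,4] = [1,3,4] − [0,3,4] + [0,1,4] − [0,1,3],
  ∂[1,2,3,4] = [2,3,4] − [1,3,4] + [1,2,4] − [1,2,3].
The 10×5 boundary matrix has rank 4 and Smith normal form diag(1,1,1,1).

Reading off H_k = ker ∂_k / im ∂_{k+1}:

  H_2: rank ker ∂_2 − rank ∂_3 = (10 − 6) − 4 = 0, and the invariant factors of ∂_3 are all 1, so H_2 ≅ 0.

(K is a triangulation of the 3-sphere S^3.)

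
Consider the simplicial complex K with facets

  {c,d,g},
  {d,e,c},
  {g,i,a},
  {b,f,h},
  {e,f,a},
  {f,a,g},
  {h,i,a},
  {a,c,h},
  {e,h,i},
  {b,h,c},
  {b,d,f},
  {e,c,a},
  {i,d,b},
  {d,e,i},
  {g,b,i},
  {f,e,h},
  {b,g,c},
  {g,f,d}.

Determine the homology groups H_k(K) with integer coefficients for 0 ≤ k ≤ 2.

We work with the vertex ordering a < b < c < d < e < f < g < h < i. The simplices of K, each written with vertices in increasing order, are:

  0-simplices (9): a, b, c, d, e, f, g, h, i
  1-simplices (27): ac, ae, af, ag, ah, ai, bc, bd, bf, bg, bh, bi, cd, ce, cg, ch, de, df, dg, di, ef, eh, ei, fg, fh, gi, hi
  2-simplices (18): ace, ach, aef, afg, agi, ahi, bcg, bch, bdf, bdi, bfh, bgi, cde, cdg, dei, dfg, efh, ehi

giving chain groups C_0 ≅ Z^9, C_1 ≅ Z^27, C_2 ≅ Z^18.

Boundary ∂_1: C_1 → C_0 maps an edge to its endpoints' difference, ∂[p,q] = q − p.
This gives a 9×27 integer matrix of rank 8; reducing to Smith normal form yields diagonal entries (1,1,1,1,1,1,1,1).

∂_2: C_2 → C_1 sends each 2-simplex [p,q,r] to [q,r] − [p,r] + [p,q]. For instance
  ∂cde = de − ce + cd,
  ∂bcg = cg − bg + bc.
As a 27×18 matrix over Z this has rank 18, with invariant factors (1,1,1,1,1,1,1,1,1,1,1,1,1,1,1,1,1,2).

Now H_k = ker ∂_k / im ∂_{k+1}, so:

  H_0: rank C_0 − rank ∂_1 = 9 − 8 = 1, and the invariant factors of ∂_1 are all 1, so H_0 = Z.
  H_1: rank ker ∂_1 − rank ∂_2 = (27 − 8) − 18 = 1, and ∂_2 has invariant factor 2 > 1, so H_1 = Z ⊕ Z/2.
  H_2: rank ker ∂_2 − rank ∂_3 = (18 − 18) − 0 = 0, and there is no ∂_3, so H_2 = 0.

As a check, the Euler characteristic is 9 − 27 + 18 = 0, which agrees with 1 − 1 + 0 = 0.

H_0 ≅ Z,  H_1 ≅ Z ⊕ Z/2,  H_2 = 0.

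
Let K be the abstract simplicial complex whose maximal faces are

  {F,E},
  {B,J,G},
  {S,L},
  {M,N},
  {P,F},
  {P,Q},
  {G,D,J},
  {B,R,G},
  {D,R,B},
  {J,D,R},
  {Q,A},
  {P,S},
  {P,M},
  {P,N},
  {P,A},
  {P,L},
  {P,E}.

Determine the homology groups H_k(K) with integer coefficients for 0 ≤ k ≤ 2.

K has 14 vertices, 22 edges, 5 triangles.
rank ∂_0 = 0, rank ∂_1 = 12 ⇒ b_0 = 14 − 0 − 12 = 2; all invariant factors of ∂_1 are 1 so no torsion. So H_0 ≅ Z^2.
rank ∂_1 = 12, rank ∂_2 = 5 ⇒ b_1 = 22 − 12 − 5 = 5; all invariant factors of ∂_2 are 1 so no torsion. So H_1 ≅ Z^5.
rank ∂_2 = 5, rank ∂_3 = 0 ⇒ b_2 = 5 − 5 − 0 = 0. So H_2 ≅ 0.

H_0 ≅ Z^2,  H_1 ≅ Z^5,  H_2 = 0.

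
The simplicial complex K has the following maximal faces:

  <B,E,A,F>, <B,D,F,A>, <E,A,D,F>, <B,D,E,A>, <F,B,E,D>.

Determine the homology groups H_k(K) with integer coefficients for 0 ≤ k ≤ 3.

H_0 = Z,  H_1 = 0,  H_2 = 0,  H_3 = Z.

Order the vertices as A < B < D < E < F. Listing each simplex with vertices in this order, K has dimension 3 with simplices:

  0-simplices (5): A, B, D, E, F
  1-simplices (10): AB, AD, AE, AF, BD, BE, BF, DE, DF, EF
  2-simplices (10): ABD, ABE, ABF, ADE, ADF, AEF, BDE, BDF, BEF, DEF
  3-simplices (5): ABDE, ABDF, ABEF, ADEF, BDEF

Hence C_0 ≅ Z^5, C_1 ≅ Z^10, C_2 ≅ Z^10, C_3 ≅ Z^5.

Boundary ∂_1: C_1 → C_0 maps an edge to its endpoints' difference, ∂[p,q] = q − p. For instance
  ∂DF = F − D.
As a 5×10 matrix over Z this has rank 4, with invariant factors (1,1,1,1).

The boundary map ∂_2: C_2 → C_1 sends each 2-simplex [p,q,r] to [q,r] − [p,r] + [p,q]. For instance
  ∂BEF = EF − BF + BE,
  ∂AEF = EF − AF + AE.
The 10×10 boundary matrix has rank 6 and Smith normal form diag(1,1,1,1,1,1).

∂_3: C_3 → C_2 sends each 3-simplex σ to the alternating sum Σ_i (−1)^i (σ with its i-th vertex removed). For instance
  ∂ABDE = BDE − ADE + ABE − ABD,
  ∂ADEF = DEF − AEF + ADF − ADE.
This gives a 10×5 integer matrix of rank 4; reducing to Smith normal form yields diagonal entries (1,1,1,1).

Reading off H_k = ker ∂_k / im ∂_{k+1}:

  H_0: rank C_0 − rank ∂_1 = 5 − 4 = 1, and the invariant factors of ∂_1 are all 1, so H_0 ≅ Z.
  H_1: rank ker ∂_1 − rank ∂_2 = (10 − 4) − 6 = 0, and the invariant factors of ∂_2 are all 1, so H_1 ≅ 0.
  H_2: rank ker ∂_2 − rank ∂_3 = (10 − 6) − 4 = 0, and the invariant factors of ∂_3 are all 1, so H_2 ≅ 0.
  H_3: rank ker ∂_3 − rank ∂_4 = (5 − 4) − 0 = 1, and there is no ∂_4, so H_3 ≅ Z.

As a check, the Euler characteristic is 5 − 10 + 10 − 5 = 0, which agrees with 1 − 0 + 0 − 1 = 0.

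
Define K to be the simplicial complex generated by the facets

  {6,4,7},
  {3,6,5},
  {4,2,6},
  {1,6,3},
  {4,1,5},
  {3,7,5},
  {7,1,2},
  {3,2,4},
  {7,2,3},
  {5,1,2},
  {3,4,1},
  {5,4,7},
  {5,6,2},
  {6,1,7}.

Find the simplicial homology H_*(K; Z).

H_0 ≅ Z,  H_1 ≅ Z^2,  H_2 ≅ Z.

K has 7 vertices, 21 edges, 14 triangles.
rank ∂_0 = 0, rank ∂_1 = 6 ⇒ b_0 = 7 − 0 − 6 = 1; all invariant factors of ∂_1 are 1 so no torsion. So H_0 ≅ Z.
rank ∂_1 = 6, rank ∂_2 = 13 ⇒ b_1 = 21 − 6 − 13 = 2; all invariant factors of ∂_2 are 1 so no torsion. So H_1 ≅ Z^2.
rank ∂_2 = 13, rank ∂_3 = 0 ⇒ b_2 = 14 − 13 − 0 = 1. So H_2 ≅ Z.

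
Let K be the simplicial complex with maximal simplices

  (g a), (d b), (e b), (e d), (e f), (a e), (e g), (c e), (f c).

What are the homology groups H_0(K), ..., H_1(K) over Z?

H_0 = Z,  H_1 = Z^3.

We work with the vertex ordering a < b < c < d < e < f < g. The simplices of K, each written with vertices in increasing order, are:

  0-simplices (7): a, b, c, d, e, f, g
  1-simplices (9): ae, ag, bd, be, ce, cf, de, ef, eg

giving chain groups C_0 ≅ Z^7, C_1 ≅ Z^9.

Boundary ∂_1: C_1 → C_0 maps an edge to its endpoints' difference, ∂[p,q] = q − p.
This gives a 7×9 integer matrix of rank 6; reducing to Smith normal form yields diagonal entries (1,1,1,1,1,1).

From H_k ≅ ker(∂_k) / im(∂_{k+1}) we obtain:

  H_0: rank C_0 − rank ∂_1 = 7 − 6 = 1, and the invariant factors of ∂_1 are all 1, so H_0 = Z.
  H_1: rank ker ∂_1 − rank ∂_2 = (9 − 6) − 0 = 3, and there is no ∂_2, so H_1 = Z^3.

As a check, the Euler characteristic is 7 − 9 = -2, which agrees with 1 − 3 = -2.
(K is a triangulation of a wedge of 3 circles.)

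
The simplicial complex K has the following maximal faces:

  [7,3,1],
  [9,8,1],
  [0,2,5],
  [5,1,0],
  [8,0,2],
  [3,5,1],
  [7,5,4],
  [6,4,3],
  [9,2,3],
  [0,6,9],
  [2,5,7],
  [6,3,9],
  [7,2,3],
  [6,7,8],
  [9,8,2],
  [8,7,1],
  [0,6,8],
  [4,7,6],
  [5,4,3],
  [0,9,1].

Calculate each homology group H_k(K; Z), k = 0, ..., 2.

H_0 ≅ Z,  H_1 ≅ Z ⊕ Z/2,  H_2 = 0.

K has 10 vertices, 30 edges, 20 triangles.
rank ∂_0 = 0, rank ∂_1 = 9 ⇒ b_0 = 10 − 0 − 9 = 1; all invariant factors of ∂_1 are 1 so no torsion. So H_0 ≅ Z.
rank ∂_1 = 9, rank ∂_2 = 20 ⇒ b_1 = 30 − 9 − 20 = 1; ∂_2 has invariant factor(s) [2] giving torsion. So H_1 ≅ Z ⊕ Z/2.
rank ∂_2 = 20, rank ∂_3 = 0 ⇒ b_2 = 20 − 20 − 0 = 0. So H_2 ≅ 0.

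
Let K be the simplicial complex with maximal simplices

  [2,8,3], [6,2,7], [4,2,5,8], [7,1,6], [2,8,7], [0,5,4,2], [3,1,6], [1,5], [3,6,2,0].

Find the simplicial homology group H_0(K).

We work with the vertex ordering 0 < 1 < 2 < 3 < 4 < 5 < 6 < 7 < 8. The simplices of K, each written with vertices in increasing order, are:

  0-simplices (9): [0], [1], [2], [3], [4], [5], [6], [7], [8]
  1-simplices (22): [0,2], [0,3], [0,4], [0,5], [0,6], [1,3], [1,5], [1,6], [1,7], [2,3], [2,4], [2,5], [2,6], [2,7], [2,8], [3,6], [3,8], [4,5], [4,8], [5,8], [6,7], [7,8]
  2-simplices (16): [0,2,3], [0,2,4], [0,2,5], [0,2,6], [0,3,6], [0,4,5], [1,3,6], [1,6,7], [2,3,6], [2,3,8], [2,4,5], [2,4,8], [2,5,8], [2,6,7], [2,7,8], [4,5,8]
  3-simplices (3): [0,2,3,6], [0,2,4,5], [2,4,5,8]

so the chain groups are C_0 ≅ Z^9, C_1 ≅ Z^22, C_2 ≅ Z^16, C_3 ≅ Z^3.

∂_1: C_1 → C_0 maps an edge to its endpoints' difference, ∂[p,q] = q − p. For instance
  ∂[0,6] = [6] − [0].
The 9×22 boundary matrix has rank 8 and Smith normal form diag(1,1,1,1,1,1,1,1).

Boundary ∂_2: C_2 → C_1 sends each 2-simplex [p,q,r] to [q,r] − [p,r] + [p,q]. For instance
  ∂[2,4,5] = [4,5] − [2,5] + [2,4],
  ∂[0,2,4] = [2,4] − [0,4] + [0,2].
This gives a 22×16 integer matrix of rank 13; reducing to Smith normal form yields diagonal entries (1,1,1,1,1,1,1,1,1,1,1,1,1).

Boundary ∂_3: C_3 → C_2 sends each 3-simplex σ to the alternating sum Σ_i (−1)^i (σ with its i-th vertex removed). For instance
  ∂[2,4,5,8] = [4,5,8] − [2,5,8] + [2,4,8] − [2,4,5],
  ∂[0,2,3,6] = [2,3,6] − [0,3,6] + [0,2,6] − [0,2,3].
This gives a 16×3 integer matrix of rank 3; reducing to Smith normal form yields diagonal entries (1,1,1).

Now H_k = ker ∂_k / im ∂_{k+1}, so:

  H_0: rank C_0 − rank ∂_1 = 9 − 8 = 1, and the invariant factors of ∂_1 are all 1, so H_0 ≅ Z.

H_0 ≅ Z.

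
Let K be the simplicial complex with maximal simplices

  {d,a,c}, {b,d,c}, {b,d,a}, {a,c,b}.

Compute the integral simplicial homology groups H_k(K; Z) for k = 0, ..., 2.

H_0 ≅ Z,  H_1 = 0,  H_2 ≅ Z.

We work with the vertex ordering a < b < c < d. The simplices of K, each written with vertices in increasing order, are:

  0-simplices (4): a, b, c, d
  1-simplices (6): ab, ac, ad, bc, bd, cd
  2-simplices (4): abc, abd, acd, bcd

giving chain groups C_0 ≅ Z^4, C_1 ≅ Z^6, C_2 ≅ Z^4.

∂_1: C_1 → C_0 sends each edge [p,q] (with p < q) to q − p.
As a 4×6 matrix over Z this has rank 3, with invariant factors (1,1,1).

∂_2: C_2 → C_1 sends each 2-simplex [p,q,r] to [q,r] − [p,r] + [p,q]. For instance
  ∂abd = bd − ad + ab,
  ∂acd = cd − ad + ac.
This gives a 6×4 integer matrix of rank 3; reducing to Smith normal form yields diagonal entries (1,1,1).

Now H_k = ker ∂_k / im ∂_{k+1}, so:

  H_0: rank C_0 − rank ∂_1 = 4 − 3 = 1, and the invariant factors of ∂_1 are all 1, so H_0 ≅ Z.
  H_1: rank ker ∂_1 − rank ∂_2 = (6 − 3) − 3 = 0, and the invariant factors of ∂_2 are all 1, so H_1 ≅ 0.
  H_2: rank ker ∂_2 − rank ∂_3 = (4 − 3) − 0 = 1, and there is no ∂_3, so H_2 ≅ Z.

(K is a triangulation of the 2-sphere S^2.)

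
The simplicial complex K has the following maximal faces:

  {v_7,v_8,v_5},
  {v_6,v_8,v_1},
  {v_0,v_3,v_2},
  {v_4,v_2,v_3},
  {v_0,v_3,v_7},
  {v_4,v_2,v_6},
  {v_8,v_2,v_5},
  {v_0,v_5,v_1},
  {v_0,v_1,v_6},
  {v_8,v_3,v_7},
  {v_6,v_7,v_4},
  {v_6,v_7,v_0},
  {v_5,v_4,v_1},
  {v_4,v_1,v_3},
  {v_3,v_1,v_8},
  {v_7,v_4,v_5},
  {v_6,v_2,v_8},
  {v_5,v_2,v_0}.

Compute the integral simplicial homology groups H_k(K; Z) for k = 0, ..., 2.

H_0 = Z,  H_1 = Z^2,  H_2 = Z.

We work with the vertex ordering v_0 < v_1 < v_2 < v_3 < v_4 < v_5 < v_6 < v_7 < v_8. The simplices of K, each written with vertices in increasing order, are:

  0-simplices (9): [v_0], [v_1], [v_2], [v_3], [v_4], [v_5], [v_6], [v_7], [v_8]
  1-simplices (27): (27 of them)
  2-simplices (18): (18 of them)

giving chain groups C_0 ≅ Z^9, C_1 ≅ Z^27, C_2 ≅ Z^18.

∂_1: C_1 → C_0 maps an edge to its endpoints' difference, ∂[p,q] = q − p. For instance
  ∂[v_4,v_5] = [v_5] − [v_4].
As a 9×27 matrix over Z this has rank 8, with invariant factors (1,1,1,1,1,1,1,1).

Boundary ∂_2: C_2 → C_1 sends each 2-simplex [p,q,r] to [q,r] − [p,r] + [p,q]. For instance
  ∂[v_1,v_3,v_8] = [v_3,v_8] − [v_1,v_8] + [v_1,v_3],
  ∂[v_0,v_3,v_7] = [v_3,v_7] − [v_0,v_7] + [v_0,v_3].
This gives a 27×18 integer matrix of rank 17; reducing to Smith normal form yields diagonal entries (1,1,1,1,1,1,1,1,1,1,1,1,1,1,1,1,1).

Now H_k = ker ∂_k / im ∂_{k+1}, so:

  H_0: rank C_0 − rank ∂_1 = 9 − 8 = 1, and the invariant factors of ∂_1 are all 1, so H_0 ≅ Z.
  H_1: rank ker ∂_1 − rank ∂_2 = (27 − 8) − 17 = 2, and the invariant factors of ∂_2 are all 1, so H_1 ≅ Z^2.
  H_2: rank ker ∂_2 − rank ∂_3 = (18 − 17) − 0 = 1, and there is no ∂_3, so H_2 ≅ Z.

As a check, the Euler characteristic is 9 − 27 + 18 = 0, which agrees with 1 − 2 + 1 = 0.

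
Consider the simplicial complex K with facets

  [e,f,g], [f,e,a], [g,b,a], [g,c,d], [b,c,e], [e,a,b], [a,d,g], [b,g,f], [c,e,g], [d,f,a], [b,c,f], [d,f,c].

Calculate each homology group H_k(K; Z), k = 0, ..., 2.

Take the total order a < b < c < d < e < f < g on the vertex set. Then K (dimension 2) consists of the simplices:

  0-simplices (7): a, b, c, d, e, f, g
  1-simplices (18): ab, ad, ae, af, ag, bc, be, bf, bg, cd, ce, cf, cg, df, dg, ef, eg, fg
  2-simplices (12): abe, abg, adf, adg, aef, bce, bcf, bfg, cdf, cdg, ceg, efg

giving chain groups C_0 ≅ Z^7, C_1 ≅ Z^18, C_2 ≅ Z^12.

∂_1: C_1 → C_0 sends each edge [p,q] (with p < q) to q − p.
The resulting 7×18 matrix has rank 6, and its Smith normal form has invariant factors (1,1,1,1,1,1).

∂_2: C_2 → C_1 sends each 2-simplex [p,q,r] to [q,r] − [p,r] + [p,q]. For instance
  ∂bcf = cf − bf + bc,
  ∂cdg = dg − cg + cd.
As a 18×12 matrix over Z this has rank 12, with invariant factors (1,1,1,1,1,1,1,1,1,1,1,2).

Now H_k = ker ∂_k / im ∂_{k+1}, so:

  H_0: rank C_0 − rank ∂_1 = 7 − 6 = 1, and the invariant factors of ∂_1 are all 1, so H_0 = Z.
  H_1: rank ker ∂_1 − rank ∂_2 = (18 − 6) − 12 = 0, and ∂_2 has invariant factor 2 > 1, so H_1 = Z/2.
  H_2: rank ker ∂_2 − rank ∂_3 = (12 − 12) − 0 = 0, and there is no ∂_3, so H_2 = 0.

As a check, the Euler characteristic is 7 − 18 + 12 = 1, which agrees with 1 − 0 + 0 = 1.

H_0 = Z,  H_1 = Z/2,  H_2 = 0.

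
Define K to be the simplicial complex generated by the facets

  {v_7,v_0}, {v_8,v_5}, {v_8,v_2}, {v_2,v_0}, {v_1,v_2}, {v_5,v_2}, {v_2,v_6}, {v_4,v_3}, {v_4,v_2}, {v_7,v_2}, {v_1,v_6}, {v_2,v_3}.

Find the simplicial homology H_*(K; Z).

Fix the vertex order v_0 < v_1 < v_2 < v_3 < v_4 < v_5 < v_6 < v_7 < v_8 and write every simplex with vertices in increasing order. Then dim K = 1 and the simplices of K are:

  0-simplices (9): [v_0], [v_1], [v_2], [v_3], [v_4], [v_5], [v_6], [v_7], [v_8]
  1-simplices (12): [v_0,v_2], [v_0,v_7], [v_1,v_2], [v_1,v_6], [v_2,v_3], [v_2,v_4], [v_2,v_5], [v_2,v_6], [v_2,v_7], [v_2,v_8], [v_3,v_4], [v_5,v_8]

so the chain groups are C_0 ≅ Z^9, C_1 ≅ Z^12.

Boundary ∂_1: C_1 → C_0 sends each edge [p,q] (with p < q) to q − p. For instance
  ∂[v_2,v_5] = [v_5] − [v_2].
As a 9×12 matrix over Z this has rank 8, with invariant factors (1,1,1,1,1,1,1,1).

Computing H_k = (kernel of ∂_k) / (image of ∂_{k+1}):

  H_0: rank C_0 − rank ∂_1 = 9 − 8 = 1, and the invariant factors of ∂_1 are all 1, so H_0 ≅ Z.
  H_1: rank ker ∂_1 − rank ∂_2 = (12 − 8) − 0 = 4, and there is no ∂_2, so H_1 ≅ Z^4.

H_0 ≅ Z,  H_1 ≅ Z^4.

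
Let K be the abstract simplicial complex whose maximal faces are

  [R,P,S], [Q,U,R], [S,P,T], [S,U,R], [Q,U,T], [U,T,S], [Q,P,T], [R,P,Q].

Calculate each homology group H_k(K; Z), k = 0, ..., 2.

K has 6 vertices, 12 edges, 8 triangles.
rank ∂_0 = 0, rank ∂_1 = 5 ⇒ b_0 = 6 − 0 − 5 = 1; all invariant factors of ∂_1 are 1 so no torsion. So H_0 ≅ Z.
rank ∂_1 = 5, rank ∂_2 = 7 ⇒ b_1 = 12 − 5 − 7 = 0; all invariant factors of ∂_2 are 1 so no torsion. So H_1 ≅ 0.
rank ∂_2 = 7, rank ∂_3 = 0 ⇒ b_2 = 8 − 7 − 0 = 1. So H_2 ≅ Z.

H_0 ≅ Z,  H_1 = 0,  H_2 ≅ Z.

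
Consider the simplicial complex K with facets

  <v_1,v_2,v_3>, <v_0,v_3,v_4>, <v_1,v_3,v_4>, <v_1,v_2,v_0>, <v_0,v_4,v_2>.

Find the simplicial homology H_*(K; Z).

H_0 ≅ Z,  H_1 ≅ Z,  H_2 = 0.

Take the total order v_0 < v_1 < v_2 < v_3 < v_4 on the vertex set. Then K (dimension 2) consists of the simplices:

  0-simplices (5): [v_0], [v_1], [v_2], [v_3], [v_4]
  1-simplices (10): [v_0,v_1], [v_0,v_2], [v_0,v_3], [v_0,v_4], [v_1,v_2], [v_1,v_3], [v_1,v_4], [v_2,v_3], [v_2,v_4], [v_3,v_4]
  2-simplices (5): [v_0,v_1,v_2], [v_0,v_2,v_4], [v_0,v_3,v_4], [v_1,v_2,v_3], [v_1,v_3,v_4]

so the chain groups are C_0 ≅ Z^5, C_1 ≅ Z^10, C_2 ≅ Z^5.

∂_1: C_1 → C_0 is given by ∂[p,q] = [q] − [p].
This gives a 5×10 integer matrix of rank 4; reducing to Smith normal form yields diagonal entries (1,1,1,1).

∂_2: C_2 → C_1 acts by ∂[p,q,r] = [q,r] − [p,r] + [p,q]. For instance
  ∂[v_1,v_2,v_3] = [v_2,v_3] − [v_1,v_3] + [v_1,v_2],
  ∂[v_0,v_3,v_4] = [v_3,v_4] − [v_0,v_4] + [v_0,v_3].
The resulting 10×5 matrix has rank 5, and its Smith normal form has invariant factors (1,1,1,1,1).

Computing H_k = (kernel of ∂_k) / (image of ∂_{k+1}):

  H_0: rank C_0 − rank ∂_1 = 5 − 4 = 1, and the invariant factors of ∂_1 are all 1, so H_0 ≅ Z.
  H_1: rank ker ∂_1 − rank ∂_2 = (10 − 4) − 5 = 1, and the invariant factors of ∂_2 are all 1, so H_1 ≅ Z.
  H_2: rank ker ∂_2 − rank ∂_3 = (5 − 5) − 0 = 0, and there is no ∂_3, so H_2 ≅ 0.

As a check, the Euler characteristic is 5 − 10 + 5 = 0, which agrees with 1 − 1 + 0 = 0.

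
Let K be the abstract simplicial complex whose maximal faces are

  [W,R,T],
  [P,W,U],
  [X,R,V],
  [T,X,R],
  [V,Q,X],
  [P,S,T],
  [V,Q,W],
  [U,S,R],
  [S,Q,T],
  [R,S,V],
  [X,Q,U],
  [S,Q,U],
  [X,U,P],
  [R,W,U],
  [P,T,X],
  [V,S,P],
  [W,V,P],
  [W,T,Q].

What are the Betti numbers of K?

We work with the vertex ordering P < Q < R < S < T < U < V < W < X. The simplices of K, each written with vertices in increasing order, are:

  0-simplices (9): P, Q, R, S, T, U, V, W, X
  1-simplices (27): PS, PT, PU, PV, PW, PX, QS, QT, QU, QV, QW, QX, RS, RT, RU, RV, RW, RX, ST, SU, SV, TW, TX, UW, UX, VW, VX
  2-simplices (18): PST, PSV, PTX, PUW, PUX, PVW, QST, QSU, QTW, QUX, QVW, QVX, RSU, RSV, RTW, RTX, RUW, RVX

so the chain groups are C_0 ≅ Z^9, C_1 ≅ Z^27, C_2 ≅ Z^18.

Boundary ∂_1: C_1 → C_0 maps an edge to its endpoints' difference, ∂[p,q] = q − p. For instance
  ∂RV = V − R.
As a 9×27 matrix over Z this has rank 8, with invariant factors (1,1,1,1,1,1,1,1).

Boundary ∂_2: C_2 → C_1 acts by ∂[p,q,r] = [q,r] − [p,r] + [p,q]. For instance
  ∂PST = ST − PT + PS,
  ∂RVX = VX − RX + RV.
The 27×18 boundary matrix has rank 17 and Smith normal form diag(1,1,1,1,1,1,1,1,1,1,1,1,1,1,1,1,1).

From H_k ≅ ker(∂_k) / im(∂_{k+1}) we obtain:

  H_0: rank C_0 − rank ∂_1 = 9 − 8 = 1, and the invariant factors of ∂_1 are all 1, so H_0 ≅ Z.
  H_1: rank ker ∂_1 − rank ∂_2 = (27 − 8) − 17 = 2, and the invariant factors of ∂_2 are all 1, so H_1 ≅ Z^2.
  H_2: rank ker ∂_2 − rank ∂_3 = (18 − 17) − 0 = 1, and there is no ∂_3, so H_2 ≅ Z.

As a check, the Euler characteristic is 9 − 27 + 18 = 0, which agrees with 1 − 2 + 1 = 0.

Hence the Betti numbers are b_0 = 1, b_1 = 2, b_2 = 1.

b_0 = 1, b_1 = 2, b_2 = 1.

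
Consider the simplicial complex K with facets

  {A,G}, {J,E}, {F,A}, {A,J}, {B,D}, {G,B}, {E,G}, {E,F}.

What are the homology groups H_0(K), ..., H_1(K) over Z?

Fix the vertex order A < B < D < E < F < G < J and write every simplex with vertices in increasing order. Then dim K = 1 and the simplices of K are:

  0-simplices (7): A, B, D, E, F, G, J
  1-simplices (8): AF, AG, AJ, BD, BG, EF, EG, EJ

so the chain groups are C_0 ≅ Z^7, C_1 ≅ Z^8.

Boundary ∂_1: C_1 → C_0 maps an edge to its endpoints' difference, ∂[p,q] = q − p. For instance
  ∂AJ = J − A.
The 7×8 boundary matrix has rank 6 and Smith normal form diag(1,1,1,1,1,1).

Reading off H_k = ker ∂_k / im ∂_{k+1}:

  H_0: rank C_0 − rank ∂_1 = 7 − 6 = 1, and the invariant factors of ∂_1 are all 1, so H_0 ≅ Z.
  H_1: rank ker ∂_1 − rank ∂_2 = (8 − 6) − 0 = 2, and there is no ∂_2, so H_1 ≅ Z^2.

As a check, the Euler characteristic is 7 − 8 = -1, which agrees with 1 − 2 = -1.

H_0 = Z,  H_1 = Z^2.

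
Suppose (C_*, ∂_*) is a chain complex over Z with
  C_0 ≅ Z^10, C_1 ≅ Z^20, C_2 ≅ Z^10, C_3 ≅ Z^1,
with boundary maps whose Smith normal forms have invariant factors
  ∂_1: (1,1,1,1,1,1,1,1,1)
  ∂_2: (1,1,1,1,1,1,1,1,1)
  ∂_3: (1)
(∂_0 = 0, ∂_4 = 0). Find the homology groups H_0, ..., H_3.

H_0 ≅ Z,  H_1 ≅ Z^2,  H_2 = 0,  H_3 = 0.

H_0: b_0 = 10 − 0 − 9 = 1; torsion from ∂_1 factors > 1: none. So H_0 ≅ Z.
H_1: b_1 = 20 − 9 − 9 = 2; torsion from ∂_2 factors > 1: none. So H_1 ≅ Z^2.
H_2: b_2 = 10 − 9 − 1 = 0; torsion from ∂_3 factors > 1: none. So H_2 ≅ 0.
H_3: b_3 = 1 − 1 − 0 = 0; torsion from ∂_4 factors > 1: none. So H_3 ≅ 0.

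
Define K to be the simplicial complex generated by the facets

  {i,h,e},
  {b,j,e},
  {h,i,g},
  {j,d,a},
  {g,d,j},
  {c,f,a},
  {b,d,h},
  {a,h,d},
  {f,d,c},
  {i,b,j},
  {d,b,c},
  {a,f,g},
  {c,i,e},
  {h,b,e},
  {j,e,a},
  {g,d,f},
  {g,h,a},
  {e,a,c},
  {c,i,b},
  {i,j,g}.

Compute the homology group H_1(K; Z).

H_1 = Z ⊕ Z/2Z.

We work with the vertex ordering a < b < c < d < e < f < g < h < i < j. The simplices of K, each written with vertices in increasing order, are:

  0-simplices (10): a, b, c, d, e, f, g, h, i, j
  1-simplices (30): ac, ad, ae, af, ag, ah, aj, bc, bd, be, bh, bi, bj, cd, ce, cf, ci, df, dg, dh, dj, eh, ei, ej, fg, gh, gi, gj, hi, ij
  2-simplices (20): ace, acf, adh, adj, aej, afg, agh, bcd, bci, bdh, beh, bej, bij, cdf, cei, dfg, dgj, ehi, ghi, gij

so the chain groups are C_0 ≅ Z^10, C_1 ≅ Z^30, C_2 ≅ Z^20.

The boundary map ∂_1: C_1 → C_0 maps an edge to its endpoints' difference, ∂[p,q] = q − p. For instance
  ∂bd = d − b.
As a 10×30 matrix over Z this has rank 9, with invariant factors (1,1,1,1,1,1,1,1,1).

Boundary ∂_2: C_2 → C_1 maps a triangle to the signed sum of its edges. For instance
  ∂bdh = dh − bh + bd,
  ∂bej = ej − bj + be.
The 30×20 boundary matrix has rank 20 and Smith normal form diag(1,1,1,1,1,1,1,1,1,1,1,1,1,1,1,1,1,1,1,2).

Reading off H_k = ker ∂_k / im ∂_{k+1}:

  H_1: rank ker ∂_1 − rank ∂_2 = (30 − 9) − 20 = 1, and ∂_2 has invariant factor 2 > 1, so H_1 ≅ Z ⊕ Z/2Z.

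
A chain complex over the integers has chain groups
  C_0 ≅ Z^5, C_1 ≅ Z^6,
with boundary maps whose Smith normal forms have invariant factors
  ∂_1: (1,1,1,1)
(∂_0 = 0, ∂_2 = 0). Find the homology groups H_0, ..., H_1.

H_0: b_0 = 5 − 0 − 4 = 1; torsion from ∂_1 factors > 1: none. So H_0 ≅ Z.
H_1: b_1 = 6 − 4 − 0 = 2; torsion from ∂_2 factors > 1: none. So H_1 ≅ Z^2.

H_0 ≅ Z,  H_1 ≅ Z^2.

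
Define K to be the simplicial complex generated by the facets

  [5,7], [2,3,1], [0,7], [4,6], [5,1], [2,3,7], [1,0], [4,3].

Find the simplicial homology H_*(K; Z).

H_0 ≅ Z,  H_1 ≅ Z^2,  H_2 = 0.

Take the total order 0 < 1 < 2 < 3 < 4 < 5 < 6 < 7 on the vertex set. Then K (dimension 2) consists of the simplices:

  0-simplices (8): [0], [1], [2], [3], [4], [5], [6], [7]
  1-simplices (11): [0,1], [0,7], [1,2], [1,3], [1,5], [2,3], [2,7], [3,4], [3,7], [4,6], [5,7]
  2-simplices (2): [1,2,3], [2,3,7]

giving chain groups C_0 ≅ Z^8, C_1 ≅ Z^11, C_2 ≅ Z^2.

The boundary map ∂_1: C_1 → C_0 is given by ∂[p,q] = [q] − [p].
The 8×11 boundary matrix has rank 7 and Smith normal form diag(1,1,1,1,1,1,1).

Boundary ∂_2: C_2 → C_1 acts by ∂[p,q,r] = [q,r] − [p,r] + [p,q]. For instance
  ∂[1,2,3] = [2,3] − [1,3] + [1,2],
  ∂[2,3,7] = [3,7] − [2,7] + [2,3].
As a 11×2 matrix over Z this has rank 2, with invariant factors (1,1).

Reading off H_k = ker ∂_k / im ∂_{k+1}:

  H_0: rank C_0 − rank ∂_1 = 8 − 7 = 1, and the invariant factors of ∂_1 are all 1, so H_0 = Z.
  H_1: rank ker ∂_1 − rank ∂_2 = (11 − 7) − 2 = 2, and the invariant factors of ∂_2 are all 1, so H_1 = Z^2.
  H_2: rank ker ∂_2 − rank ∂_3 = (2 − 2) − 0 = 0, and there is no ∂_3, so H_2 = 0.

As a check, the Euler characteristic is 8 − 11 + 2 = -1, which agrees with 1 − 2 + 0 = -1.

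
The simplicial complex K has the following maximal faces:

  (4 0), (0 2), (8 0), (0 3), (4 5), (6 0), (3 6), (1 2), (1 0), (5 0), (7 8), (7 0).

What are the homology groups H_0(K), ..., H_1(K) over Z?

Order the vertices as 0 < 1 < 2 < 3 < 4 < 5 < 6 < 7 < 8. Listing each simplex with vertices in this order, K has dimension 1 with simplices:

  0-simplices (9): [0], [1], [2], [3], [4], [5], [6], [7], [8]
  1-simplices (12): [0,1], [0,2], [0,3], [0,4], [0,5], [0,6], [0,7], [0,8], [1,2], [3,6], [4,5], [7,8]

so the chain groups are C_0 ≅ Z^9, C_1 ≅ Z^12.

Boundary ∂_1: C_1 → C_0 sends each edge [p,q] (with p < q) to q − p.
The 9×12 boundary matrix has rank 8 and Smith normal form diag(1,1,1,1,1,1,1,1).

Reading off H_k = ker ∂_k / im ∂_{k+1}:

  H_0: rank C_0 − rank ∂_1 = 9 − 8 = 1, and the invariant factors of ∂_1 are all 1, so H_0 ≅ Z.
  H_1: rank ker ∂_1 − rank ∂_2 = (12 − 8) − 0 = 4, and there is no ∂_2, so H_1 ≅ Z^4.

As a check, the Euler characteristic is 9 − 12 = -3, which agrees with 1 − 4 = -3.

H_0 = Z,  H_1 = Z^4.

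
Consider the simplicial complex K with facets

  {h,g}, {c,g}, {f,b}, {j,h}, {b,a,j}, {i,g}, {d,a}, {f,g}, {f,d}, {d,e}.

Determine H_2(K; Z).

H_2 ≅ 0.

Take the total order a < b < c < d < e < f < g < h < i < j on the vertex set. Then K (dimension 2) consists of the simplices:

  0-simplices (10): a, b, c, d, e, f, g, h, i, j
  1-simplices (12): ab, ad, aj, bf, bj, cg, de, df, fg, gh, gi, hj
  2-simplices (1): abj

giving chain groups C_0 ≅ Z^10, C_1 ≅ Z^12, C_2 ≅ Z^1.

∂_1: C_1 → C_0 maps an edge to its endpoints' difference, ∂[p,q] = q − p.
As a 10×12 matrix over Z this has rank 9, with invariant factors (1,1,1,1,1,1,1,1,1).

Boundary ∂_2: C_2 → C_1 acts by ∂[p,q,r] = [q,r] − [p,r] + [p,q]. For instance
  ∂abj = bj − aj + ab.
As a 12×1 matrix over Z this has rank 1, with invariant factors (1).

Reading off H_k = ker ∂_k / im ∂_{k+1}:

  H_2: rank ker ∂_2 − rank ∂_3 = (1 − 1) − 0 = 0, and there is no ∂_3, so H_2 ≅ 0.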